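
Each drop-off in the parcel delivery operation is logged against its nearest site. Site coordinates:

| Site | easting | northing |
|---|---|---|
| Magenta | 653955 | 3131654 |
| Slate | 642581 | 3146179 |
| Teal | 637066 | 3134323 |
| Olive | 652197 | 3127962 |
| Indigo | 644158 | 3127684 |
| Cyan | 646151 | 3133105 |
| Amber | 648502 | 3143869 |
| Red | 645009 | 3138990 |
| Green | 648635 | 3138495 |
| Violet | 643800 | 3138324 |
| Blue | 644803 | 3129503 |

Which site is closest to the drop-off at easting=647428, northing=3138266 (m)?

Squared distances to each site:
Magenta: 86320273.000; Slate: 86108978.000; Teal: 122918293.000; Olive: 128915777.000; Indigo: 122671624.000; Cyan: 28266650.000; Amber: 32547085.000; Red: 6375737.000; Green: 1509290.000; Violet: 13165748.000; Blue: 83680794.000.
Minimum at Green.

Green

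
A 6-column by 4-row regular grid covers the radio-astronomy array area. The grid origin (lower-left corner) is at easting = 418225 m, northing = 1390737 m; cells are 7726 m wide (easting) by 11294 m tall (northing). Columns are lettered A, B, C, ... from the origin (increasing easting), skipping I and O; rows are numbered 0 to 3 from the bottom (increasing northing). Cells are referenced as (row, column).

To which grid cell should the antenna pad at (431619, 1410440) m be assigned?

Column index: ⌊(431619 − 418225) / 7726⌋ = ⌊1.734⌋ = 1 → column B
Row offset from origin: ⌊(1410440 − 1390737) / 11294⌋ = ⌊1.745⌋ = 1 → row 1

(1, B)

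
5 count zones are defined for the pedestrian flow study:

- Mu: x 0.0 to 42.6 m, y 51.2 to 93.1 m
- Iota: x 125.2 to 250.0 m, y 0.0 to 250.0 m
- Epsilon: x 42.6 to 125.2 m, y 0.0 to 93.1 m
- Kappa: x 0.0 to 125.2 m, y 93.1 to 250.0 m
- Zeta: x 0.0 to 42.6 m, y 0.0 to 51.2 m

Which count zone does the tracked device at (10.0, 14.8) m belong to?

Zeta

The point has x = 10.0 and y = 14.8.
Only Zeta satisfies 0.0 ≤ x ≤ 42.6 and 0.0 ≤ y ≤ 51.2.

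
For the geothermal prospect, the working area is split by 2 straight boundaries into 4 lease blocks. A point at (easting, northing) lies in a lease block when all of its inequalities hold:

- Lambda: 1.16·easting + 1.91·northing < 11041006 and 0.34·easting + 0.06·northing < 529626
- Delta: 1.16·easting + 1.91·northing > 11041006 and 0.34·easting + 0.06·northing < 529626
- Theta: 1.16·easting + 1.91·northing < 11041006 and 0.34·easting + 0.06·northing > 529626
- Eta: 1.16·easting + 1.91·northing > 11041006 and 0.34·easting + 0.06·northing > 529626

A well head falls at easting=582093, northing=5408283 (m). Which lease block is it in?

Lambda

1.16·582093 + 1.91·5408283 = 11005048.410, which is < 11041006
0.34·582093 + 0.06·5408283 = 522408.600, which is < 529626
This sign pattern matches Lambda.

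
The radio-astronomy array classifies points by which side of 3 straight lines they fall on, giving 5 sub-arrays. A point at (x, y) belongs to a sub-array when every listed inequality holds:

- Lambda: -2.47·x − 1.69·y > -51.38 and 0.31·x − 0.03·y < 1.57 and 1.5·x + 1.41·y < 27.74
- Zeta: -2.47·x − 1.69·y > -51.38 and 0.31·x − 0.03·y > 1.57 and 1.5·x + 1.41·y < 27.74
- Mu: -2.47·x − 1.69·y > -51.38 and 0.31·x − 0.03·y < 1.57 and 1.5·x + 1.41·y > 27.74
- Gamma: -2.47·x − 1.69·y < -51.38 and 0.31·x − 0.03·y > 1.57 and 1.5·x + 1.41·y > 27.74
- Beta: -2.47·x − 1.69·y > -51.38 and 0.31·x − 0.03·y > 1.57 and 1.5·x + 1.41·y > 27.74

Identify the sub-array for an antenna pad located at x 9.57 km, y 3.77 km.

Zeta

-2.47·9.57 − 1.69·3.77 = -30.009, which is > -51.38
0.31·9.57 − 0.03·3.77 = 2.854, which is > 1.57
1.5·9.57 + 1.41·3.77 = 19.671, which is < 27.74
This sign pattern matches Zeta.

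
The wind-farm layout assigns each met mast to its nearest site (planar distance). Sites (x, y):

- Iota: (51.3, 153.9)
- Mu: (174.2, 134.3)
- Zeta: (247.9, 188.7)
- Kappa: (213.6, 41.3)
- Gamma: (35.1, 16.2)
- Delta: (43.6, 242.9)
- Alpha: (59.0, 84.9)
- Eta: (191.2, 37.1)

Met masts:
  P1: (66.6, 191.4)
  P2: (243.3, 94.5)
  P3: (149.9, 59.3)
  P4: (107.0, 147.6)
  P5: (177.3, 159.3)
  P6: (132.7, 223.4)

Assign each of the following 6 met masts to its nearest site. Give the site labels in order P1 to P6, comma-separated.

P1 → Iota (d²=1640.34)
P2 → Kappa (d²=3712.33)
P3 → Eta (d²=2198.53)
P4 → Iota (d²=3142.18)
P5 → Mu (d²=634.61)
P6 → Delta (d²=8319.06)

Iota, Kappa, Eta, Iota, Mu, Delta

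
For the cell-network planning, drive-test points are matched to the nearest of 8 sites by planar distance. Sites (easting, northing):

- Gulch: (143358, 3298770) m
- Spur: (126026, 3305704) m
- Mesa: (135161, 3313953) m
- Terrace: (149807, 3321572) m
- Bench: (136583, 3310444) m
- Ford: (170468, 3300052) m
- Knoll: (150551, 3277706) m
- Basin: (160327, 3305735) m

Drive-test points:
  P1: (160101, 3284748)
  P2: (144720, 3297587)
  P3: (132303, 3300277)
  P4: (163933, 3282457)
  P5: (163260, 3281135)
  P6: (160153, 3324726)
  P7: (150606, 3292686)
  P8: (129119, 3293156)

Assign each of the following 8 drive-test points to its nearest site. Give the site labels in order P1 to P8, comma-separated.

Knoll, Gulch, Spur, Knoll, Knoll, Terrace, Gulch, Spur

P1 → Knoll (d²=140792264.00)
P2 → Gulch (d²=3254533.00)
P3 → Spur (d²=68853058.00)
P4 → Knoll (d²=201649925.00)
P5 → Knoll (d²=173276722.00)
P6 → Terrace (d²=116987432.00)
P7 → Gulch (d²=89548560.00)
P8 → Spur (d²=167018953.00)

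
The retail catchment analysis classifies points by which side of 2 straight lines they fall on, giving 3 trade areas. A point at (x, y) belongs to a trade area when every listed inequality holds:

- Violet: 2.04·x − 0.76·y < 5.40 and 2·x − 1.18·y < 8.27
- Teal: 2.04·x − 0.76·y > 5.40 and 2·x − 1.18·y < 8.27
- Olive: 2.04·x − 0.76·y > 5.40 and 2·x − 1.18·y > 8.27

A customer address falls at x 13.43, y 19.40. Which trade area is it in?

Teal

2.04·13.43 − 0.76·19.40 = 12.653, which is > 5.40
2·13.43 − 1.18·19.40 = 3.968, which is < 8.27
This sign pattern matches Teal.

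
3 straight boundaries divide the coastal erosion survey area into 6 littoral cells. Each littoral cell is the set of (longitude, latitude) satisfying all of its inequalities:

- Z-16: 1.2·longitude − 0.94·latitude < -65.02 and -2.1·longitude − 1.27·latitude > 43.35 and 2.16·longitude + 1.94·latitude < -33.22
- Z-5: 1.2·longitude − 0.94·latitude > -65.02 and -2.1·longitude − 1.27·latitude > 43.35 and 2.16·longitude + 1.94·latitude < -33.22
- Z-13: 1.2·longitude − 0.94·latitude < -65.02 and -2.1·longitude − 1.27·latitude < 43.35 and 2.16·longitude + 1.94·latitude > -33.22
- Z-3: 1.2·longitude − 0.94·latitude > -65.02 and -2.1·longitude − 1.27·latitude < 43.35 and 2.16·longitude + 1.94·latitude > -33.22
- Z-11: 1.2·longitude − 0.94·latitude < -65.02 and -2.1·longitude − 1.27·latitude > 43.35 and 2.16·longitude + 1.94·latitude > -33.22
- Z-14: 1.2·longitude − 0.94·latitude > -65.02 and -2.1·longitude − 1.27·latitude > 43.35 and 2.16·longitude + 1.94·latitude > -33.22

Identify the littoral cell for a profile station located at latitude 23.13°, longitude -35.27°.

1.2·-35.27 − 0.94·23.13 = -64.066, which is > -65.02
-2.1·-35.27 − 1.27·23.13 = 44.692, which is > 43.35
2.16·-35.27 + 1.94·23.13 = -31.311, which is > -33.22
This sign pattern matches Z-14.

Z-14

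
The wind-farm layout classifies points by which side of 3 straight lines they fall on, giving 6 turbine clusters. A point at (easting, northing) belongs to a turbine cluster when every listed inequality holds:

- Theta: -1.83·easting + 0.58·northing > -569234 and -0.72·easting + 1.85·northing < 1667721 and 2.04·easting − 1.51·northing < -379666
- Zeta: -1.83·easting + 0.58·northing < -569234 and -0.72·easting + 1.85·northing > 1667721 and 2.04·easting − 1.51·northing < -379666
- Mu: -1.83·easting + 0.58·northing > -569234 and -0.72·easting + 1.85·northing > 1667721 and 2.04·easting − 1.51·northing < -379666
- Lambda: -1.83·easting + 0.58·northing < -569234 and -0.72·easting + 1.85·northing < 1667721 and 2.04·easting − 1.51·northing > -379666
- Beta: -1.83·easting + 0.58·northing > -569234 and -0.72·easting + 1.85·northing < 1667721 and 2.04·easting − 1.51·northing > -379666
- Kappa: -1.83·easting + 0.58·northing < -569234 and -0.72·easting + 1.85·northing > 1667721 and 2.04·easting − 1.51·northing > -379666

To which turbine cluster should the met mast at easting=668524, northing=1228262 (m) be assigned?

Mu

-1.83·668524 + 0.58·1228262 = -511006.960, which is > -569234
-0.72·668524 + 1.85·1228262 = 1790947.420, which is > 1667721
2.04·668524 − 1.51·1228262 = -490886.660, which is < -379666
This sign pattern matches Mu.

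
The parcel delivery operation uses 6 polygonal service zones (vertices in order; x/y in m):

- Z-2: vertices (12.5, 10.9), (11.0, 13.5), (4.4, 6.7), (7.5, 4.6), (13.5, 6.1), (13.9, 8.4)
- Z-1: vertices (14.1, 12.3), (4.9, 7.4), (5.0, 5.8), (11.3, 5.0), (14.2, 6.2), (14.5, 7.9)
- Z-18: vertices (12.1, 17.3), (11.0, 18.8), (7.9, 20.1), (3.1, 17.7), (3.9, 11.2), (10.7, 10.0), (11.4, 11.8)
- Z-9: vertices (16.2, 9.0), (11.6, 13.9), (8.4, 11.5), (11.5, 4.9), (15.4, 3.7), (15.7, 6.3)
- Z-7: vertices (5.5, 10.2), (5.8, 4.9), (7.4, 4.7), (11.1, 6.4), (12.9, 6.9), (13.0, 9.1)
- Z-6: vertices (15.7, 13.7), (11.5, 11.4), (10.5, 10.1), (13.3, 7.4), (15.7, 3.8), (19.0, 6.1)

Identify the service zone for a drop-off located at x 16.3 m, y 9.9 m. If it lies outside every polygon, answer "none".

Z-6

Cast a ray rightward from (16.3, 9.9). For each polygon, the edges (by vertex number in listed order) whose endpoints lie on opposite sides of y = 9.9, where each meets that height, and whether that is right or left of the point:
Z-2: 2–3 at x≈7.51 (left), 6–1 at x≈13.06 (left) → 0 crossings.
Z-1: 1–2 at x≈9.59 (left), 6–1 at x≈14.32 (left) → 0 crossings.
Z-18: no edge straddles that height → 0 crossings.
Z-9: 1–2 at x≈15.36 (left), 3–4 at x≈9.15 (left) → 0 crossings.
Z-7: 1–2 at x≈5.52 (left), 6–1 at x≈7.55 (left) → 0 crossings.
Z-6: 3–4 at x≈10.71 (left), 6–1 at x≈17.35 (right) → 1 crossing.
Only Z-6 has an odd count, so the point is inside Z-6.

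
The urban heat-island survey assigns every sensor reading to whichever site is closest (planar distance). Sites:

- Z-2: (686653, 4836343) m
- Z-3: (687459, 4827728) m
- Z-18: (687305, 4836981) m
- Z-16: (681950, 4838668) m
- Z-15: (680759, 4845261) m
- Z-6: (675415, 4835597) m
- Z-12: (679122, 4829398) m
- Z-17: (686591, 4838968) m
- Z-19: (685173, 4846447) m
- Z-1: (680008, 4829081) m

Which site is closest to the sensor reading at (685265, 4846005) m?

Squared distances to each site:
Z-2: 95280788.000; Z-3: 338862365.000; Z-18: 85594176.000; Z-16: 64820794.000; Z-15: 20857572.000; Z-6: 205348964.000; Z-12: 313528898.000; Z-17: 51277645.000; Z-19: 203828.000; Z-1: 314057825.000.
Minimum at Z-19.

Z-19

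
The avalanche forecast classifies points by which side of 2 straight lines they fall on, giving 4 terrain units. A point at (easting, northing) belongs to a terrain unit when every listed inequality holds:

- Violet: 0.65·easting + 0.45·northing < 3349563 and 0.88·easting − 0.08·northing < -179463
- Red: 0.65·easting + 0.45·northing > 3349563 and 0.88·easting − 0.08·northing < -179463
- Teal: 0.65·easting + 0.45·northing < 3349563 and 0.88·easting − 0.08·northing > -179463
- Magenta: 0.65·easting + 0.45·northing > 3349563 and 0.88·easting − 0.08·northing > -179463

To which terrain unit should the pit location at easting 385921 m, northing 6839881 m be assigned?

Violet

0.65·385921 + 0.45·6839881 = 3328795.100, which is < 3349563
0.88·385921 − 0.08·6839881 = -207580.000, which is < -179463
This sign pattern matches Violet.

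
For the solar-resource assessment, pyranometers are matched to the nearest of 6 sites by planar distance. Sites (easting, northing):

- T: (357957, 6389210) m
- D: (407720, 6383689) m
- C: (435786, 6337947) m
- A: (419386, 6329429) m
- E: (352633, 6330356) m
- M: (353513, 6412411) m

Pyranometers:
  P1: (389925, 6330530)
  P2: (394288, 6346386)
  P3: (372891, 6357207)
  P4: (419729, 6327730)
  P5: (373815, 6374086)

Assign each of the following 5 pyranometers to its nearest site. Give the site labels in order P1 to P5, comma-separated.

P1 → A (d²=869162722.00)
P2 → A (d²=917449453.00)
P3 → E (d²=1131362765.00)
P4 → A (d²=3004250.00)
P5 → T (d²=480211540.00)

A, A, E, A, T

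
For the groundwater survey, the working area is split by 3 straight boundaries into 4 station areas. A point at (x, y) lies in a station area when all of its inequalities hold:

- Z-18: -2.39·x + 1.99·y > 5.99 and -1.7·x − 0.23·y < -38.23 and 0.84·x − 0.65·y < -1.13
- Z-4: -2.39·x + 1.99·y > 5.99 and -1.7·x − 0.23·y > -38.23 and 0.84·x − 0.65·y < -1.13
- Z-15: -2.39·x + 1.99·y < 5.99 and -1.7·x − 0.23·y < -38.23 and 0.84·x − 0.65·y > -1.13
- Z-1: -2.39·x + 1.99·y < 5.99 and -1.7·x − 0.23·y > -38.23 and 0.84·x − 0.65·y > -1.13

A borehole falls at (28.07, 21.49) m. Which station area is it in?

-2.39·28.07 + 1.99·21.49 = -24.322, which is < 5.99
-1.7·28.07 − 0.23·21.49 = -52.662, which is < -38.23
0.84·28.07 − 0.65·21.49 = 9.610, which is > -1.13
This sign pattern matches Z-15.

Z-15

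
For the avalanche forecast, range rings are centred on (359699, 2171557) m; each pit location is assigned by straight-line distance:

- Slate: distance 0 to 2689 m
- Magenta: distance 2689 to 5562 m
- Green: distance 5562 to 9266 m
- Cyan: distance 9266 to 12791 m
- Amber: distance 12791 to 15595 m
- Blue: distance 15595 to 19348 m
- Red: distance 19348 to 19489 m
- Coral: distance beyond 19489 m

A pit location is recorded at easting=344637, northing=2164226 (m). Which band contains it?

Blue

Distance = √((344637−359699)² + (2164226−2171557)²) = √(226863844.000 + 53743561.000) = 16751.340 m.
15595 ≤ 16751.340 < 19348 → Blue.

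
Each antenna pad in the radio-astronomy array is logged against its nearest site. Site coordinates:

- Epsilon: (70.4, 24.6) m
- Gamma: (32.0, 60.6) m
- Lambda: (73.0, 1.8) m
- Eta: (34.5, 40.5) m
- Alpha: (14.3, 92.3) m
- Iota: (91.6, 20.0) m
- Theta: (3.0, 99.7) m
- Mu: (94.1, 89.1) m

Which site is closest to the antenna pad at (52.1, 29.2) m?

Epsilon

Squared distances to each site:
Epsilon: 356.050; Gamma: 1389.970; Lambda: 1187.570; Eta: 437.450; Alpha: 5410.450; Iota: 1644.890; Theta: 7381.060; Mu: 5352.010.
Minimum at Epsilon.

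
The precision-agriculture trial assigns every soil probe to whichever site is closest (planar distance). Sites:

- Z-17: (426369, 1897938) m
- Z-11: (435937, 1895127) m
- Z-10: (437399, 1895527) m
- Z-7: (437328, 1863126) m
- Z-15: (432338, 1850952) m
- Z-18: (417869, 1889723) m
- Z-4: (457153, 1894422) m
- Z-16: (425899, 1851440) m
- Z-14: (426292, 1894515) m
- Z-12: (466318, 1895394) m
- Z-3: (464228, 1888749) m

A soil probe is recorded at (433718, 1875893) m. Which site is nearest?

Z-7

Squared distances to each site:
Z-17: 539989826.000; Z-11: 374870717.000; Z-10: 399043717.000; Z-7: 176028389.000; Z-15: 623957881.000; Z-18: 442459701.000; Z-4: 892523066.000; Z-16: 659085970.000; Z-14: 401924360.000; Z-12: 1443049001.000; Z-3: 1096136836.000.
Minimum at Z-7.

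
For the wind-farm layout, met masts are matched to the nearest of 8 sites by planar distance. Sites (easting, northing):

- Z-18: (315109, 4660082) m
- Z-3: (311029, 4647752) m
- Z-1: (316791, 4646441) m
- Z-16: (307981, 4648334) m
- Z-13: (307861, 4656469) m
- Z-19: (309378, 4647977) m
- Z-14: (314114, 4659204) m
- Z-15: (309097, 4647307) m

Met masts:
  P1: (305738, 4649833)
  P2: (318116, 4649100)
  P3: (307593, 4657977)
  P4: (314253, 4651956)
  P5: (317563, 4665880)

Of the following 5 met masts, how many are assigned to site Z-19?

P1 → Z-16
P2 → Z-1
P3 → Z-13
P4 → Z-3
P5 → Z-18
0 of the 5 go to Z-19.

0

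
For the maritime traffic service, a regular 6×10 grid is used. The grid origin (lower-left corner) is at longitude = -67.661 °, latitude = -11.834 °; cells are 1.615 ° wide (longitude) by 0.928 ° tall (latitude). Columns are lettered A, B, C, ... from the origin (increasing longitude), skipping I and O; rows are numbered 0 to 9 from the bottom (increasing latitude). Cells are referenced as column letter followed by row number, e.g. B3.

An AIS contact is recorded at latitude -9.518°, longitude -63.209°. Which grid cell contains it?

Column index: ⌊(-63.209 − -67.661) / 1.615⌋ = ⌊2.757⌋ = 2 → column C
Row offset from origin: ⌊(-9.518 − -11.834) / 0.928⌋ = ⌊2.496⌋ = 2 → row 2

C2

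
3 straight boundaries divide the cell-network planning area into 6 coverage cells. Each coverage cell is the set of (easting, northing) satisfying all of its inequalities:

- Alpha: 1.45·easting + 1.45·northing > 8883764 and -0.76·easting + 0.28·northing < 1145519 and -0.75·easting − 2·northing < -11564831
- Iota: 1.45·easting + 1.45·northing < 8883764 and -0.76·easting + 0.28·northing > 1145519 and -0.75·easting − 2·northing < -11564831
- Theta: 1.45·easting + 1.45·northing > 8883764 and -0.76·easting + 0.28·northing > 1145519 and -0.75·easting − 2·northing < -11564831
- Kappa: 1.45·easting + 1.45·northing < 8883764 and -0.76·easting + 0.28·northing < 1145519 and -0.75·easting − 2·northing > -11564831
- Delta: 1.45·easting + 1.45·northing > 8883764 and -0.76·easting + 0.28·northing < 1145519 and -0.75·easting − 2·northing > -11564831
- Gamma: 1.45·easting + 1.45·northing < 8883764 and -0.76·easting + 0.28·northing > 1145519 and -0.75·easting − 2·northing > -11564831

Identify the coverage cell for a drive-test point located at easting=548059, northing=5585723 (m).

1.45·548059 + 1.45·5585723 = 8893983.900, which is > 8883764
-0.76·548059 + 0.28·5585723 = 1147477.600, which is > 1145519
-0.75·548059 − 2·5585723 = -11582490.250, which is < -11564831
This sign pattern matches Theta.

Theta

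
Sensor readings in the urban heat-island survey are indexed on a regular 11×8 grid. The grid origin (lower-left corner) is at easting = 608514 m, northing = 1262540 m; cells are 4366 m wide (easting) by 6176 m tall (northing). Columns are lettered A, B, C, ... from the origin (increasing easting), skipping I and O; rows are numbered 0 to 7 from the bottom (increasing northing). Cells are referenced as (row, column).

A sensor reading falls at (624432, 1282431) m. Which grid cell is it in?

(3, D)

Column index: ⌊(624432 − 608514) / 4366⌋ = ⌊3.646⌋ = 3 → column D
Row offset from origin: ⌊(1282431 − 1262540) / 6176⌋ = ⌊3.221⌋ = 3 → row 3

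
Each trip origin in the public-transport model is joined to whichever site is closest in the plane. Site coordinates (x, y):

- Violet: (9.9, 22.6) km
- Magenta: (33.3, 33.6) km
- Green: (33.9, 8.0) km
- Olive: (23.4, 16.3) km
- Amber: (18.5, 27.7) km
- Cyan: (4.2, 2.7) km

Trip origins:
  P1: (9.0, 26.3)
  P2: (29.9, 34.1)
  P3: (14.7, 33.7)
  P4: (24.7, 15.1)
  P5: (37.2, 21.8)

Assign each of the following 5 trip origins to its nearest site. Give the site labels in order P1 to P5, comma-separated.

Violet, Magenta, Amber, Olive, Magenta

P1 → Violet (d²=14.50)
P2 → Magenta (d²=11.81)
P3 → Amber (d²=50.44)
P4 → Olive (d²=3.13)
P5 → Magenta (d²=154.45)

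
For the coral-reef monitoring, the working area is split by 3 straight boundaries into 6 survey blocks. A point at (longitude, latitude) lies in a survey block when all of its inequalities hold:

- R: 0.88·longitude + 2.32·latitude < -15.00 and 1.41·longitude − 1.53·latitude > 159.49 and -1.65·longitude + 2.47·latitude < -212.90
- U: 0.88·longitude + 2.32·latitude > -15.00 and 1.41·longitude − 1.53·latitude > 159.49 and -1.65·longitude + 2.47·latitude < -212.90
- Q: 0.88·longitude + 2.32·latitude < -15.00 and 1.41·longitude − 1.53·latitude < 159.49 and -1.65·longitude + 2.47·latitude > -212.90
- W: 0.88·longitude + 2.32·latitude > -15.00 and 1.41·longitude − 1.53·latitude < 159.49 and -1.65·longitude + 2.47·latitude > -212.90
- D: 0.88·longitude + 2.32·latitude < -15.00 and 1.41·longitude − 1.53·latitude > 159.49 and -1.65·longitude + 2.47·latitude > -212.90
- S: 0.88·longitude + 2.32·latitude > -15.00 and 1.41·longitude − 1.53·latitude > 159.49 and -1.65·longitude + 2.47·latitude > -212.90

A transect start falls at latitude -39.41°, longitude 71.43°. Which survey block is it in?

R

0.88·71.43 + 2.32·-39.41 = -28.573, which is < -15.00
1.41·71.43 − 1.53·-39.41 = 161.014, which is > 159.49
-1.65·71.43 + 2.47·-39.41 = -215.202, which is < -212.90
This sign pattern matches R.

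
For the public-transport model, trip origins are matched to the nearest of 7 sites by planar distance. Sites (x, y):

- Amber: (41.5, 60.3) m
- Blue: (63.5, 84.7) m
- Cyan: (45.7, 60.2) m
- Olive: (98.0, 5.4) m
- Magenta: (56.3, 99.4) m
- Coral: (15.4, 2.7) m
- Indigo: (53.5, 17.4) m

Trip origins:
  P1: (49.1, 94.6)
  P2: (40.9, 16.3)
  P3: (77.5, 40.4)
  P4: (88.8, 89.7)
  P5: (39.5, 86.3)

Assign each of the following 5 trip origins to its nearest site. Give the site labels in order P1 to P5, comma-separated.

Magenta, Indigo, Indigo, Blue, Magenta

P1 → Magenta (d²=74.88)
P2 → Indigo (d²=159.97)
P3 → Indigo (d²=1105.00)
P4 → Blue (d²=665.09)
P5 → Magenta (d²=453.85)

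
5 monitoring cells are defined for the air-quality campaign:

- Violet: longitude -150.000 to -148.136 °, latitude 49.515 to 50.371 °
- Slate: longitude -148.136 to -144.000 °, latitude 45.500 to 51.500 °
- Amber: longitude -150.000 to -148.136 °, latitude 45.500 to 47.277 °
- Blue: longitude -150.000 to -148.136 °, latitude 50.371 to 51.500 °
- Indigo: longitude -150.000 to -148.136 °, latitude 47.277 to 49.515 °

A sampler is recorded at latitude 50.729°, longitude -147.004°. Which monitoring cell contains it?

The point has longitude = -147.004 and latitude = 50.729.
Only Slate satisfies -148.136 ≤ longitude ≤ -144.000 and 45.500 ≤ latitude ≤ 51.500.

Slate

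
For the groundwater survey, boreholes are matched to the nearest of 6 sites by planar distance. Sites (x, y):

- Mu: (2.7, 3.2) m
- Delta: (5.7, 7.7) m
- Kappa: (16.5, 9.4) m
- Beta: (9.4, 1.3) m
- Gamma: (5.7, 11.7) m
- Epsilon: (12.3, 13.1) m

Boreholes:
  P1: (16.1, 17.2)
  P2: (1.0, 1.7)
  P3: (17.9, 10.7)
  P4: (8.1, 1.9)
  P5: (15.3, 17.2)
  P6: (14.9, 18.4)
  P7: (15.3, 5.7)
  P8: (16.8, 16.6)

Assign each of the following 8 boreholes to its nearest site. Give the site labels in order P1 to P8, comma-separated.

Epsilon, Mu, Kappa, Beta, Epsilon, Epsilon, Kappa, Epsilon

P1 → Epsilon (d²=31.25)
P2 → Mu (d²=5.14)
P3 → Kappa (d²=3.65)
P4 → Beta (d²=2.05)
P5 → Epsilon (d²=25.81)
P6 → Epsilon (d²=34.85)
P7 → Kappa (d²=15.13)
P8 → Epsilon (d²=32.50)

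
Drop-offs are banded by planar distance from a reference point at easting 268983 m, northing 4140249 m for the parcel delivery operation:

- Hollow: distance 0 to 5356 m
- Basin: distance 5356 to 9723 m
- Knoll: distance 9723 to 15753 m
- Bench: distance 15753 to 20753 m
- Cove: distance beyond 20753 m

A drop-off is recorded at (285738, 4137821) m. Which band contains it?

Bench

Distance = √((285738−268983)² + (4137821−4140249)²) = √(280730025.000 + 5895184.000) = 16930.009 m.
15753 ≤ 16930.009 < 20753 → Bench.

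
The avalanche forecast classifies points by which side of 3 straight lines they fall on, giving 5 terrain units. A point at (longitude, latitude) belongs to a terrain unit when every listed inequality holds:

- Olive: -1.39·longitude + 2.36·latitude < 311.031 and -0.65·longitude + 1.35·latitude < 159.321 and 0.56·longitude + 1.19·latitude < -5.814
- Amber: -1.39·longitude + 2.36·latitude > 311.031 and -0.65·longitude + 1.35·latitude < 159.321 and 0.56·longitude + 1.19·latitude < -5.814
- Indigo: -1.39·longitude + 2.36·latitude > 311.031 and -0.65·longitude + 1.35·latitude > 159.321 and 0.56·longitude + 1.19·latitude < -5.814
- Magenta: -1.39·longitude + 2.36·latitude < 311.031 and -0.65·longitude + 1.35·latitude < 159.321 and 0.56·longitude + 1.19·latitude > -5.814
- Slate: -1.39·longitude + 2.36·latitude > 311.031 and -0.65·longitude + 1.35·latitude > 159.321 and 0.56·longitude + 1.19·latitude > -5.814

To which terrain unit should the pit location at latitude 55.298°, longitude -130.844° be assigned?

-1.39·-130.844 + 2.36·55.298 = 312.376, which is > 311.031
-0.65·-130.844 + 1.35·55.298 = 159.701, which is > 159.321
0.56·-130.844 + 1.19·55.298 = -7.468, which is < -5.814
This sign pattern matches Indigo.

Indigo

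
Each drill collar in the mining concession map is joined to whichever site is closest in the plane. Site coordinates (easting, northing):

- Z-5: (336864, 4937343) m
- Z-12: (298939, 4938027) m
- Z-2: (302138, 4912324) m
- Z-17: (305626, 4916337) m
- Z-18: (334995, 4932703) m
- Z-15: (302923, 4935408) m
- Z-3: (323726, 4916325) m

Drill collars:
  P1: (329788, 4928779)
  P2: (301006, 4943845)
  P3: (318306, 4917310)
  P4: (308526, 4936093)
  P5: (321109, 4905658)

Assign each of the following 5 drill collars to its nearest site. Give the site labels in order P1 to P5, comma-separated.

Z-18, Z-12, Z-3, Z-15, Z-3

P1 → Z-18 (d²=42510625.00)
P2 → Z-12 (d²=38121613.00)
P3 → Z-3 (d²=30346625.00)
P4 → Z-15 (d²=31862834.00)
P5 → Z-3 (d²=120633578.00)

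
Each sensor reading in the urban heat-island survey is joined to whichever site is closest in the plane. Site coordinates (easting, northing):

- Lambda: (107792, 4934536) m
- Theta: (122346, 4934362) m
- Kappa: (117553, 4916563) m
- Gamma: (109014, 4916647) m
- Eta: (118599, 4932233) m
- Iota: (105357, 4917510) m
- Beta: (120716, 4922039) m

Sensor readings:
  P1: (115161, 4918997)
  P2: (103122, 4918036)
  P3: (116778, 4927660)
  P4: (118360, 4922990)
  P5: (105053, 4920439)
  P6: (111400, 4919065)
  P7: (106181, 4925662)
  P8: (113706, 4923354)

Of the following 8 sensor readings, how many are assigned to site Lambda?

P1 → Kappa
P2 → Iota
P3 → Eta
P4 → Beta
P5 → Iota
P6 → Gamma
P7 → Iota
P8 → Beta
0 of the 8 go to Lambda.

0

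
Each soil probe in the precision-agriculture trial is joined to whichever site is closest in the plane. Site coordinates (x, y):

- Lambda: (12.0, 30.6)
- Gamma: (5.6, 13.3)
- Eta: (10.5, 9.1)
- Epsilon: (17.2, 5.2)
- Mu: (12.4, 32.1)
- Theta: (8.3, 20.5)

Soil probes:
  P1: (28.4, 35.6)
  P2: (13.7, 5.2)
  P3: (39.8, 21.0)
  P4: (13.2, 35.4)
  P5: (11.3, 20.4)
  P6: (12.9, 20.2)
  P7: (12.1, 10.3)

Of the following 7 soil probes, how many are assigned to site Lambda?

P1 → Mu
P2 → Epsilon
P3 → Epsilon
P4 → Mu
P5 → Theta
P6 → Theta
P7 → Eta
0 of the 7 go to Lambda.

0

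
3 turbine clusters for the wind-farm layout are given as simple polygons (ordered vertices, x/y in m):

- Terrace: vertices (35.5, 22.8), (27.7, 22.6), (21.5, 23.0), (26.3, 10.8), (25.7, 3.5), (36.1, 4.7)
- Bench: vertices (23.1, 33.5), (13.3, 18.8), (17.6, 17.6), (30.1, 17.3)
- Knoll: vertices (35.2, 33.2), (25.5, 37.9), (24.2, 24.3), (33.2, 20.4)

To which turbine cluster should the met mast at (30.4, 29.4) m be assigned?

Cast a ray rightward from (30.4, 29.4). For each polygon, the edges (by vertex number in listed order) whose endpoints lie on opposite sides of y = 29.4, where each meets that height, and whether that is right or left of the point:
Terrace: no edge straddles that height → 0 crossings.
Bench: 1–2 at x≈20.37 (left), 4–1 at x≈24.87 (left) → 0 crossings.
Knoll: 2–3 at x≈24.69 (left), 4–1 at x≈34.61 (right) → 1 crossing.
Only Knoll has an odd count, so the point is inside Knoll.

Knoll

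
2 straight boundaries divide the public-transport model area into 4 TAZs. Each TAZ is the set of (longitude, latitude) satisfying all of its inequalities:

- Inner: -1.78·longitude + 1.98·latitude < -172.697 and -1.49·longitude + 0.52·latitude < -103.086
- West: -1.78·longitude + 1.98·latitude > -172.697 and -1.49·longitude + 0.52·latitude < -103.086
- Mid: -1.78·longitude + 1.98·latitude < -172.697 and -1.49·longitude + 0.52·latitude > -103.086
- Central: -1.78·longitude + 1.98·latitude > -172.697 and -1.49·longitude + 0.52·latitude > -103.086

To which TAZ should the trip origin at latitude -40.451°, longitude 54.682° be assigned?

-1.78·54.682 + 1.98·-40.451 = -177.427, which is < -172.697
-1.49·54.682 + 0.52·-40.451 = -102.511, which is > -103.086
This sign pattern matches Mid.

Mid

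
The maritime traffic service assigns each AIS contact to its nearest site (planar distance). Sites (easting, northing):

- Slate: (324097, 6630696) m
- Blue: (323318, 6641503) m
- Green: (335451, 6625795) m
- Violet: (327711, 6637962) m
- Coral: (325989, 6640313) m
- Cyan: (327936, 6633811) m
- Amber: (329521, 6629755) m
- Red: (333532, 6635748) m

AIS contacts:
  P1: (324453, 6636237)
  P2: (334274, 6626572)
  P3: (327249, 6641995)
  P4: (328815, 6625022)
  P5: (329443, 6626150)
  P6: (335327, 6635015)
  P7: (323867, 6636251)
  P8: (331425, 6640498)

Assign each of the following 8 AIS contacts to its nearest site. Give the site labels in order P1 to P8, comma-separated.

P1 → Violet (d²=13590189.00)
P2 → Green (d²=1989058.00)
P3 → Coral (d²=4416724.00)
P4 → Amber (d²=22899725.00)
P5 → Amber (d²=13002109.00)
P6 → Red (d²=3759314.00)
P7 → Violet (d²=17703857.00)
P8 → Violet (d²=20225092.00)

Violet, Green, Coral, Amber, Amber, Red, Violet, Violet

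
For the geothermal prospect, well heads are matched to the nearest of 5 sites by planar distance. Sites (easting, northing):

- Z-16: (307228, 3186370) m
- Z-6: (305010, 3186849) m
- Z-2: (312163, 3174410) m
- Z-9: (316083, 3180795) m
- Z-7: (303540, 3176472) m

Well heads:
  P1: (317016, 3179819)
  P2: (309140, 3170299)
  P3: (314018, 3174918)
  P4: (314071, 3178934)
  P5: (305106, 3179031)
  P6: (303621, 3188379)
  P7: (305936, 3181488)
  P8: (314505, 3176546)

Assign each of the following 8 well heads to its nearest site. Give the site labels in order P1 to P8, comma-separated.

P1 → Z-9 (d²=1823065.00)
P2 → Z-2 (d²=26038850.00)
P3 → Z-2 (d²=3699089.00)
P4 → Z-9 (d²=7511465.00)
P5 → Z-7 (d²=9000837.00)
P6 → Z-6 (d²=4270221.00)
P7 → Z-16 (d²=25503188.00)
P8 → Z-2 (d²=10047460.00)

Z-9, Z-2, Z-2, Z-9, Z-7, Z-6, Z-16, Z-2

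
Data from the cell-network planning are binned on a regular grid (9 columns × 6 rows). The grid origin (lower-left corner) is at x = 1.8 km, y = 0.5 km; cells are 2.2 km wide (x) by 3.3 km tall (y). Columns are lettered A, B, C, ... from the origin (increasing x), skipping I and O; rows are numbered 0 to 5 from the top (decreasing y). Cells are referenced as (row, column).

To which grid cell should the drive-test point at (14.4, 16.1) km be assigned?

(1, F)

Column index: ⌊(14.4 − 1.8) / 2.2⌋ = ⌊5.727⌋ = 5 → column F
Row offset from origin: ⌊(16.1 − 0.5) / 3.3⌋ = ⌊4.727⌋ = 4 → row 1 (counted from top)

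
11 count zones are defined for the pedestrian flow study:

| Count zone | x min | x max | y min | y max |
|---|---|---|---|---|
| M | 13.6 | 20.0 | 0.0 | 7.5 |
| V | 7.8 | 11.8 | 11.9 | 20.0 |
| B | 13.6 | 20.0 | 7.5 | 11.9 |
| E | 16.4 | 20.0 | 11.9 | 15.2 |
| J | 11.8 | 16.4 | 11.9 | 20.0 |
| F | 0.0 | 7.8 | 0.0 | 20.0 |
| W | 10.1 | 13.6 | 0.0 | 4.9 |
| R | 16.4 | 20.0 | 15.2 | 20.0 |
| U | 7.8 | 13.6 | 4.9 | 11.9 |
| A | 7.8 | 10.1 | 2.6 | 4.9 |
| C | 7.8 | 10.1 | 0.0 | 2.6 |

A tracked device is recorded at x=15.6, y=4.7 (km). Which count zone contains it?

The point has x = 15.6 and y = 4.7.
Only M satisfies 13.6 ≤ x ≤ 20.0 and 0.0 ≤ y ≤ 7.5.

M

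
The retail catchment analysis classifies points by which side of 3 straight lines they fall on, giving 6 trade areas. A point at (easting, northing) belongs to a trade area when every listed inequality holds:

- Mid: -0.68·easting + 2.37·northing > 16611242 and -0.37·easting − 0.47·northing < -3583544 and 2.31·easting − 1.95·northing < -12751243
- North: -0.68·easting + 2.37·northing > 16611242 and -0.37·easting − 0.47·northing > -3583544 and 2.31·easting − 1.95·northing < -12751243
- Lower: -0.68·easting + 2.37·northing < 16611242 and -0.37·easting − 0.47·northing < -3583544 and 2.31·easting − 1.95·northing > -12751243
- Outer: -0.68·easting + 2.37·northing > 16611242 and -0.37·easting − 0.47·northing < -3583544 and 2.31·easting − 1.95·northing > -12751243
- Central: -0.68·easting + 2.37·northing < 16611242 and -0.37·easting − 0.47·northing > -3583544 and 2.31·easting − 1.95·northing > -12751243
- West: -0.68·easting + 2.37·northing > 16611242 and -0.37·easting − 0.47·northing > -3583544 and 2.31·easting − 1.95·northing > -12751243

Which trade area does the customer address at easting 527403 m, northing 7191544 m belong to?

North

-0.68·527403 + 2.37·7191544 = 16685325.240, which is > 16611242
-0.37·527403 − 0.47·7191544 = -3575164.790, which is > -3583544
2.31·527403 − 1.95·7191544 = -12805209.870, which is < -12751243
This sign pattern matches North.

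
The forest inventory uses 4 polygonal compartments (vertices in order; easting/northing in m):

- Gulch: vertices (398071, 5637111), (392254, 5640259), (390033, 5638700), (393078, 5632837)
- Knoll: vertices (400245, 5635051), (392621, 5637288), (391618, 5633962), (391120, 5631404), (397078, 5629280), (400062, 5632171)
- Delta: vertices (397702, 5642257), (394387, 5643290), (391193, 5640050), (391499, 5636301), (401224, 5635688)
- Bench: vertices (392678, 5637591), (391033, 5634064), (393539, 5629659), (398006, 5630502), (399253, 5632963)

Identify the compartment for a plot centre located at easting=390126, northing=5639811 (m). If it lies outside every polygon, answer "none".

none

Cast a ray rightward from (390126, 5639811). For each polygon, the edges (by vertex number in listed order) whose endpoints lie on opposite sides of northing = 5639811, where each meets that height, and whether that is right or left of the point:
Gulch: 1–2 at easting≈393081.8 (right), 2–3 at easting≈391615.8 (right) → 2 crossings.
Knoll: no edge straddles that height → 0 crossings.
Delta: 3–4 at easting≈391212.5 (right), 5–1 at easting≈399013.4 (right) → 2 crossings.
Bench: no edge straddles that height → 0 crossings.
All counts are even, so the point lies outside every listed polygon.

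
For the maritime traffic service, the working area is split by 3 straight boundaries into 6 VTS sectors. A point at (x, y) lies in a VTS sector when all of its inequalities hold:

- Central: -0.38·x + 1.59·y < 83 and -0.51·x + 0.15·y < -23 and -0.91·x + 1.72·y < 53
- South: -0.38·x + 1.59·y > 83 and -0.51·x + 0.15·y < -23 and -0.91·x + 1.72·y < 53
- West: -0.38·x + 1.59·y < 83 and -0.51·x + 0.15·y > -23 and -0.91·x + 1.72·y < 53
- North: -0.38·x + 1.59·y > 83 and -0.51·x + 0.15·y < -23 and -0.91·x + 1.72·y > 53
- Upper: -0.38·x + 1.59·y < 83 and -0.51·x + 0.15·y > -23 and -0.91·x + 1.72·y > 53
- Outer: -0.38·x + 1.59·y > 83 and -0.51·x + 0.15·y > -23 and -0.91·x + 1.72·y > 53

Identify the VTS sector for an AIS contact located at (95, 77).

-0.38·95 + 1.59·77 = 86.330, which is > 83
-0.51·95 + 0.15·77 = -36.900, which is < -23
-0.91·95 + 1.72·77 = 45.990, which is < 53
This sign pattern matches South.

South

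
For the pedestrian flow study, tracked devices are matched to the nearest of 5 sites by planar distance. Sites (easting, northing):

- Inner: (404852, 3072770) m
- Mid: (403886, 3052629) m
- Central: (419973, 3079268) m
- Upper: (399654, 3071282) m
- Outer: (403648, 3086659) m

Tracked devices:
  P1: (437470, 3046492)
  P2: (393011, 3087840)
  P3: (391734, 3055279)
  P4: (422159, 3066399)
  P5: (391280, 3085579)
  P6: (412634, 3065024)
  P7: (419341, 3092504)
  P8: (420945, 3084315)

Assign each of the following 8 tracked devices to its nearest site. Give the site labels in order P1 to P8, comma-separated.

P1 → Mid (d²=1165547825.00)
P2 → Outer (d²=114540530.00)
P3 → Mid (d²=154693604.00)
P4 → Central (d²=170389757.00)
P5 → Outer (d²=154133824.00)
P6 → Inner (d²=120560040.00)
P7 → Central (d²=175591120.00)
P8 → Central (d²=26416993.00)

Mid, Outer, Mid, Central, Outer, Inner, Central, Central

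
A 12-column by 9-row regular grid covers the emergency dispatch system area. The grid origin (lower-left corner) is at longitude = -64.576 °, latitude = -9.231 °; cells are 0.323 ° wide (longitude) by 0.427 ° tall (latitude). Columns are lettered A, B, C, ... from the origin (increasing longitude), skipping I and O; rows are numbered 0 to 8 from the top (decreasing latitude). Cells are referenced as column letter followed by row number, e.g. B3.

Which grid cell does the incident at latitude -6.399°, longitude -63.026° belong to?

E2

Column index: ⌊(-63.026 − -64.576) / 0.323⌋ = ⌊4.799⌋ = 4 → column E
Row offset from origin: ⌊(-6.399 − -9.231) / 0.427⌋ = ⌊6.632⌋ = 6 → row 2 (counted from top)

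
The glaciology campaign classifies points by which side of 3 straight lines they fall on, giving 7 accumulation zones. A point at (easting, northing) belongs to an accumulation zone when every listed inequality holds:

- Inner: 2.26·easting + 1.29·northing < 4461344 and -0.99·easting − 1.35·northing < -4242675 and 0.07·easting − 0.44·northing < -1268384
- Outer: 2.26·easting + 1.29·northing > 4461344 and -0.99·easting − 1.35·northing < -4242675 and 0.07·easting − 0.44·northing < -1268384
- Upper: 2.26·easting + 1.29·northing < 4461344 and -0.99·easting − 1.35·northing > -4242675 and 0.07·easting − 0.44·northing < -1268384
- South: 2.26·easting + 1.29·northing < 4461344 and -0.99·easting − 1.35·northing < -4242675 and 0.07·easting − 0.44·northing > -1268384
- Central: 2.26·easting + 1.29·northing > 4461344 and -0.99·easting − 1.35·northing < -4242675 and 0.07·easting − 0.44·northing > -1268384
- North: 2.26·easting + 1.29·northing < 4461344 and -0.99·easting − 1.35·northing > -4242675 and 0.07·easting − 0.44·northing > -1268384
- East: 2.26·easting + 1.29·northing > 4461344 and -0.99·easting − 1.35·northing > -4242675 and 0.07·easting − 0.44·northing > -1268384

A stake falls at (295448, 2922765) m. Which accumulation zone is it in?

2.26·295448 + 1.29·2922765 = 4438079.330, which is < 4461344
-0.99·295448 − 1.35·2922765 = -4238226.270, which is > -4242675
0.07·295448 − 0.44·2922765 = -1265335.240, which is > -1268384
This sign pattern matches North.

North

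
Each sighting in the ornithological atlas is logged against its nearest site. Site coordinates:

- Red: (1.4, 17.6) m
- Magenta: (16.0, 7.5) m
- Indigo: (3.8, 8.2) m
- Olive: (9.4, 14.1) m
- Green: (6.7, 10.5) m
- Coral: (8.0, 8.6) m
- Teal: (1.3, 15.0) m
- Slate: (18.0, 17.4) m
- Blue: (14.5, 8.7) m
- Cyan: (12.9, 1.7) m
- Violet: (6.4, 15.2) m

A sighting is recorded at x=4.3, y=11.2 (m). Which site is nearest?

Green

Squared distances to each site:
Red: 49.370; Magenta: 150.580; Indigo: 9.250; Olive: 34.420; Green: 6.250; Coral: 20.450; Teal: 23.440; Slate: 226.130; Blue: 110.290; Cyan: 164.210; Violet: 20.410.
Minimum at Green.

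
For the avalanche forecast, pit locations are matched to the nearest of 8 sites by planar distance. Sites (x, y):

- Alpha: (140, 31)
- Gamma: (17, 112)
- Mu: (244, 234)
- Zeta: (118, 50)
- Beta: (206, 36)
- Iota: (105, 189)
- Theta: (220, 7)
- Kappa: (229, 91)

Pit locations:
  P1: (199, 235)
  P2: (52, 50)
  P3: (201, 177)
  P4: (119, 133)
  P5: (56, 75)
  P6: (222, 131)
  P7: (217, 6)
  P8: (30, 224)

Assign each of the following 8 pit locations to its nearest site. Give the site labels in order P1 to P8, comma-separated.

P1 → Mu (d²=2026.00)
P2 → Zeta (d²=4356.00)
P3 → Mu (d²=5098.00)
P4 → Iota (d²=3332.00)
P5 → Gamma (d²=2890.00)
P6 → Kappa (d²=1649.00)
P7 → Theta (d²=10.00)
P8 → Iota (d²=6850.00)

Mu, Zeta, Mu, Iota, Gamma, Kappa, Theta, Iota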